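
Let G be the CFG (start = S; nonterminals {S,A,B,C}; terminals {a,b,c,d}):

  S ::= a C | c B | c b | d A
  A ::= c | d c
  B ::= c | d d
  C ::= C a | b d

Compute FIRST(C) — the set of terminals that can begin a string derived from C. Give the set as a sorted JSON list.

Compute FIRST by fixpoint:
[1]
  A via A→c: +{c}
  A via A→d c: +{d}
  B via B→c: +{c}
  B via B→d d: +{d}
  C via C→b d: +{b}
  S via S→a C: +{a}
  S via S→c B: +{c}
  S via S→d A: +{d}
  FIRST[S]={a,c,d}  FIRST[A]={c,d}  FIRST[B]={c,d}  FIRST[C]={b}
[2] (stable)
  FIRST[S]={a,c,d}  FIRST[A]={c,d}  FIRST[B]={c,d}  FIRST[C]={b}

FIRST(C) = ["b"]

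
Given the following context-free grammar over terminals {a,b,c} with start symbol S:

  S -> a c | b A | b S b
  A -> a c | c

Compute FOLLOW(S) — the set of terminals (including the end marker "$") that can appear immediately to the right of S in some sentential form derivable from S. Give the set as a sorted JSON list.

FIRST sets, iterate to fixpoint:
iter 1:
  A via A→a c: +{a}
  A via A→c: +{c}
  S via S→a c: +{a}
  S via S→b A: +{b}
  S: {a,b}  A: {a,c}
iter 2: (stable)
  S: {a,b}  A: {a,c}

FOLLOW sets:
initialize: $ ∈ FOLLOW(S)
pass 1:
  S→b A: FOLLOW(A) ⊇ FOLLOW(S) ⊇ {$}; new: +{$}
  S→b S b: FOLLOW(S) ⊇ FIRST(b) = {b}; new: +{b}
  FOLLOW(S)={$,b}  FOLLOW(A)={$}
pass 2:
  S→b A: FOLLOW(A) ⊇ FOLLOW(S) ⊇ {$,b}; new: +{b}
  FOLLOW(S)={$,b}  FOLLOW(A)={$,b}
pass 3: — fixpoint
  FOLLOW(S)={$,b}  FOLLOW(A)={$,b}

FOLLOW(S) = ["$", "b"]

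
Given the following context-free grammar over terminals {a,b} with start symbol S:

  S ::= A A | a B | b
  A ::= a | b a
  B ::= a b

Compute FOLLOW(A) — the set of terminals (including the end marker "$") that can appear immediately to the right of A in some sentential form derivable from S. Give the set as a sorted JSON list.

FIRST sets, iterate to fixpoint:
pass 1:
  A via A→a: +{a}
  A via A→b a: +{b}
  B via B→a b: +{a}
  S via S→A A: +{a,b}
  FIRST[S]={a,b}  FIRST[A]={a,b}  FIRST[B]={a}
pass 2: (stable)
  FIRST[S]={a,b}  FIRST[A]={a,b}  FIRST[B]={a}

FOLLOW iteration:
FOLLOW(S) := {$}
round 1:
  S→A A: FOLLOW(A) ⊇ FIRST(A) = {a,b}; new: +{a,b}
  S→A A: FOLLOW(A) ⊇ FOLLOW(S) ⊇ {$}; new: +{$}
  S→a B: FOLLOW(B) ⊇ FOLLOW(S) ⊇ {$}; new: +{$}
  S: {$}  A: {$,a,b}  B: {$}
round 2: — fixpoint
  S: {$}  A: {$,a,b}  B: {$}

FOLLOW(A) = ["$", "a", "b"]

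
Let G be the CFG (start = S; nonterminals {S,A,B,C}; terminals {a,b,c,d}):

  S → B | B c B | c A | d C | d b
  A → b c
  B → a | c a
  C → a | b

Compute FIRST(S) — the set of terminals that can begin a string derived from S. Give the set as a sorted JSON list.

FIRST sets, iterate to fixpoint:
round 1:
  A via A→b c: +{b}
  B via B→a: +{a}
  B via B→c a: +{c}
  C via C→a: +{a}
  C via C→b: +{b}
  S via S→B: +{a,c}
  S via S→d C: +{d}
  FIRST[S]={a,c,d}  FIRST[A]={b}  FIRST[B]={a,c}  FIRST[C]={a,b}
round 2: done
  FIRST[S]={a,c,d}  FIRST[A]={b}  FIRST[B]={a,c}  FIRST[C]={a,b}

FIRST(S) = ["a", "c", "d"]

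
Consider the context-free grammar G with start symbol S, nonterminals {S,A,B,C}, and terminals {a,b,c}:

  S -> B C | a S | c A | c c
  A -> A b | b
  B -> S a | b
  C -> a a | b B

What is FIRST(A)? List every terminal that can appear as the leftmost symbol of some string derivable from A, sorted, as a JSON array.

FIRST sets, iterate to fixpoint:
pass 1:
  A via A→b: +{b}
  B via B→b: +{b}
  C via C→a a: +{a}
  C via C→b B: +{b}
  S via S→B C: +{b}
  S via S→a S: +{a}
  S via S→c A: +{c}
  S: {a,b,c}  A: {b}  B: {b}  C: {a,b}
pass 2:
  B via B→S a: +{a,c}
  S: {a,b,c}  A: {b}  B: {a,b,c}  C: {a,b}
pass 3: — fixpoint
  S: {a,b,c}  A: {b}  B: {a,b,c}  C: {a,b}

FIRST(A) = ["b"]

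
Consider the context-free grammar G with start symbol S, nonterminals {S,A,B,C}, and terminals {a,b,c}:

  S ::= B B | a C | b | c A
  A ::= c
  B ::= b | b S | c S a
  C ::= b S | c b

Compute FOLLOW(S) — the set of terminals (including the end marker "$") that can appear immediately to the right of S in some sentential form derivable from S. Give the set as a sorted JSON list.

Compute FIRST by fixpoint:
round 1:
  A via A→c: +{c}
  B via B→b: +{b}
  B via B→c S a: +{c}
  C via C→b S: +{b}
  C via C→c b: +{c}
  S via S→B B: +{b,c}
  S via S→a C: +{a}
  FIRST[S]={a,b,c}  FIRST[A]={c}  FIRST[B]={b,c}  FIRST[C]={b,c}
round 2: (stable)
  FIRST[S]={a,b,c}  FIRST[A]={c}  FIRST[B]={b,c}  FIRST[C]={b,c}

FOLLOW iteration:
seed FOLLOW(S) with $
[1]
  B→c S a: FOLLOW(S) ⊇ FIRST(a) = {a}; new: +{a}
  S→B B: FOLLOW(B) ⊇ FIRST(B) = {b,c}; new: +{b,c}
  S→B B: FOLLOW(B) ⊇ FOLLOW(S) ⊇ {$,a}; new: +{$,a}
  S→a C: FOLLOW(C) ⊇ FOLLOW(S) ⊇ {$,a}; new: +{$,a}
  S→c A: FOLLOW(A) ⊇ FOLLOW(S) ⊇ {$,a}; new: +{$,a}
  FOLLOW[S]={$,a}  FOLLOW[A]={$,a}  FOLLOW[B]={$,a,b,c}  FOLLOW[C]={$,a}
[2]
  B→b S: FOLLOW(S) ⊇ FOLLOW(B) ⊇ {$,a,b,c}; new: +{b,c}
  S→a C: FOLLOW(C) ⊇ FOLLOW(S) ⊇ {$,a,b,c}; new: +{b,c}
  S→c A: FOLLOW(A) ⊇ FOLLOW(S) ⊇ {$,a,b,c}; new: +{b,c}
  FOLLOW[S]={$,a,b,c}  FOLLOW[A]={$,a,b,c}  FOLLOW[B]={$,a,b,c}  FOLLOW[C]={$,a,b,c}
[3] done
  FOLLOW[S]={$,a,b,c}  FOLLOW[A]={$,a,b,c}  FOLLOW[B]={$,a,b,c}  FOLLOW[C]={$,a,b,c}

FOLLOW(S) = ["$", "a", "b", "c"]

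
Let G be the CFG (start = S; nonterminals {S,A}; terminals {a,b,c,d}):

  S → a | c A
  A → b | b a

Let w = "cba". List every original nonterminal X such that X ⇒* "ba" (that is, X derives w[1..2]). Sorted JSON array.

Convert to CNF:
  S -> T2 A | a
  A -> T0 T1 | b
  T0 -> b
  T1 -> a
  T2 -> c

Fill CYK table bottom-up (cells [i..j] with 1 ≤ i ≤ j ≤ 2 only):
  cell(1,1) b: {A,T0}  orig:{A}
  cell(2,2) a: {S,T1}  orig:{S}
  cell(1,2) ba: {A}

Original NTs in T[1,2] deriving "ba": ["A"]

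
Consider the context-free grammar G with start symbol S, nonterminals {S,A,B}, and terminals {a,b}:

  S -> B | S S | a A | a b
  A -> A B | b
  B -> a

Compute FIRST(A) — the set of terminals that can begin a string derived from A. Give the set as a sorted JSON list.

Compute FIRST by fixpoint:
round 1:
  A via A→b: +{b}
  B via B→a: +{a}
  S via S→B: +{a}
  S: {a}  A: {b}  B: {a}
round 2: (stable)
  S: {a}  A: {b}  B: {a}

FIRST(A) = ["b"]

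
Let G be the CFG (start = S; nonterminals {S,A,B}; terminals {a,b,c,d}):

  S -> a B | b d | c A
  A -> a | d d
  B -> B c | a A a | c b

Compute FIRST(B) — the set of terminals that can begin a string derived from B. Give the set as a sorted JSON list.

FIRST iteration:
round 1:
  A via A→a: +{a}
  A via A→d d: +{d}
  B via B→a A a: +{a}
  B via B→c b: +{c}
  S via S→a B: +{a}
  S via S→b d: +{b}
  S via S→c A: +{c}
  S: {a,b,c}  A: {a,d}  B: {a,c}
round 2: — fixpoint
  S: {a,b,c}  A: {a,d}  B: {a,c}

FIRST(B) = ["a", "c"]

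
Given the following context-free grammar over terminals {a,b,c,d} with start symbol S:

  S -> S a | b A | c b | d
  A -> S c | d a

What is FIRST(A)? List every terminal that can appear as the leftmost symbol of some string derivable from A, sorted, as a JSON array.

FIRST iteration:
[1]
  A via A→d a: +{d}
  S via S→b A: +{b}
  S via S→c b: +{c}
  S via S→d: +{d}
  FIRST[S]={b,c,d}  FIRST[A]={d}
[2]
  A via A→S c: +{b,c}
  FIRST[S]={b,c,d}  FIRST[A]={b,c,d}
[3] — fixpoint
  FIRST[S]={b,c,d}  FIRST[A]={b,c,d}

FIRST(A) = ["b", "c", "d"]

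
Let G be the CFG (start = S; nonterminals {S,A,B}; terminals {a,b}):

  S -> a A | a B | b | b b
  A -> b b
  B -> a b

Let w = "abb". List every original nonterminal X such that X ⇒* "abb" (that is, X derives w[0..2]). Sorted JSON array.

Convert to CNF:
  S -> T0 T0 | T1 A | T1 B | b
  A -> T0 T0
  B -> T1 T0
  T0 -> b
  T1 -> a

CYK fill, restricted to cells inside w[0..2]:
  [0..0]={T1}  "a"  orig:{}
  [1..1]={S,T0}  "b"  orig:{S}
  [2..2]={S,T0}  "b"  orig:{S}
  [0..1]={B}  "ab"
  [1..2]={A,S}  "bb"
  [0..2]={S}  "abb"

Original NTs in T[0,2] deriving "abb": ["S"]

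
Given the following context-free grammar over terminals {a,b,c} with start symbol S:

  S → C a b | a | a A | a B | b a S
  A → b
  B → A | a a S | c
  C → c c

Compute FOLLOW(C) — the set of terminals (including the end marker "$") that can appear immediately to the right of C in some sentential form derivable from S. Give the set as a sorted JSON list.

Compute FIRST by fixpoint:
pass 1:
  A via A→b: +{b}
  B via B→A: +{b}
  B via B→a a S: +{a}
  B via B→c: +{c}
  C via C→c c: +{c}
  S via S→C a b: +{c}
  S via S→a: +{a}
  S via S→b a S: +{b}
  S: {a,b,c}  A: {b}  B: {a,b,c}  C: {c}
pass 2: done
  S: {a,b,c}  A: {b}  B: {a,b,c}  C: {c}

FOLLOW sets:
FOLLOW(S) := {$}
iter 1:
  S→C a b: FOLLOW(C) ⊇ FIRST(a) = {a}; new: +{a}
  S→a A: FOLLOW(A) ⊇ FOLLOW(S) ⊇ {$}; new: +{$}
  S→a B: FOLLOW(B) ⊇ FOLLOW(S) ⊇ {$}; new: +{$}
  S: {$}  A: {$}  B: {$}  C: {a}
iter 2: — fixpoint
  S: {$}  A: {$}  B: {$}  C: {a}

FOLLOW(C) = ["a"]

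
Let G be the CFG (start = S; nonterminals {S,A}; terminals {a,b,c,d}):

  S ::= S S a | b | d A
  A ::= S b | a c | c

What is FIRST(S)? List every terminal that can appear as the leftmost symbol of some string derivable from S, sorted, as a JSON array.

FIRST sets, iterate to fixpoint:
[1]
  A via A→a c: +{a}
  A via A→c: +{c}
  S via S→b: +{b}
  S via S→d A: +{d}
  S: {b,d}  A: {a,c}
[2]
  A via A→S b: +{b,d}
  S: {b,d}  A: {a,b,c,d}
[3] (stable)
  S: {b,d}  A: {a,b,c,d}

FIRST(S) = ["b", "d"]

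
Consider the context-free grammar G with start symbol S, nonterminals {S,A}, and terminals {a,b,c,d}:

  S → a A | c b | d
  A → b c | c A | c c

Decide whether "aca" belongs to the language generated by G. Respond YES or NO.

Convert to CNF:
  S -> T1 T0 | T2 A | d
  A -> T0 T1 | T1 A | T1 T1
  T0 -> b
  T1 -> c
  T2 -> a

CYK table (by increasing span):
  [0..0]={T2}  "a"  orig:{}
  [1..1]={T1}  "c"  orig:{}
  [2..2]={T2}  "a"  orig:{}
  [0..1]=∅  "ac"
  [1..2]=∅  "ca"
  [0..2]=∅  "aca"

S ∉ T[0,2] ⇒ NO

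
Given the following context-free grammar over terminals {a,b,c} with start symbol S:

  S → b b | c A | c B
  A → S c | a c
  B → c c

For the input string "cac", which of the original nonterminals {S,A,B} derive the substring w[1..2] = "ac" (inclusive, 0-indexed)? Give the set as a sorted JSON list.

Convert to CNF:
  S -> T0 A | T0 B | T2 T2
  A -> S T0 | T1 T0
  B -> T0 T0
  T0 -> c
  T1 -> a
  T2 -> b

CYK fill — only the sub-triangle for w[1..2]:
  cell(1,1) a: {T1}  orig:{}
  cell(2,2) c: {T0}  orig:{}
  cell(1,2) ac: {A}

Original NTs in T[1,2] deriving "ac": ["A"]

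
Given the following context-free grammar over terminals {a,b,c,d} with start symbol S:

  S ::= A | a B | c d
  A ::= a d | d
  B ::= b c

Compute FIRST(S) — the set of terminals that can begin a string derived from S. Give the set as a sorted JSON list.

FIRST iteration:
round 1:
  A via A→a d: +{a}
  A via A→d: +{d}
  B via B→b c: +{b}
  S via S→A: +{a,d}
  S via S→c d: +{c}
  FIRST(S)={a,c,d}  FIRST(A)={a,d}  FIRST(B)={b}
round 2: (no change)
  FIRST(S)={a,c,d}  FIRST(A)={a,d}  FIRST(B)={b}

FIRST(S) = ["a", "c", "d"]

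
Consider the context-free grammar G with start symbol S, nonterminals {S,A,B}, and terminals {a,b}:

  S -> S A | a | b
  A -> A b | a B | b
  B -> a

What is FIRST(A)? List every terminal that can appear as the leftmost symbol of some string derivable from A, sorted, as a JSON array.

Compute FIRST by fixpoint:
round 1:
  A via A→a B: +{a}
  A via A→b: +{b}
  B via B→a: +{a}
  S via S→a: +{a}
  S via S→b: +{b}
  FIRST[S]={a,b}  FIRST[A]={a,b}  FIRST[B]={a}
round 2: done
  FIRST[S]={a,b}  FIRST[A]={a,b}  FIRST[B]={a}

FIRST(A) = ["a", "b"]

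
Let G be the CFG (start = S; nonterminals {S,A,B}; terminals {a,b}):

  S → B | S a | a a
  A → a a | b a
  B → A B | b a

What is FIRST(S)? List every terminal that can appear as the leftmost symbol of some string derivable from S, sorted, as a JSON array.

FIRST sets, iterate to fixpoint:
[1]
  A via A→a a: +{a}
  A via A→b a: +{b}
  B via B→A B: +{a,b}
  S via S→B: +{a,b}
  FIRST(S)={a,b}  FIRST(A)={a,b}  FIRST(B)={a,b}
[2] done
  FIRST(S)={a,b}  FIRST(A)={a,b}  FIRST(B)={a,b}

FIRST(S) = ["a", "b"]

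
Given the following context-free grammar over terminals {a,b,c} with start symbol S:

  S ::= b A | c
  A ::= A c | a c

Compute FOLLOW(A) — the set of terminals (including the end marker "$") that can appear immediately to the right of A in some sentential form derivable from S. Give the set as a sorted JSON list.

Compute FIRST by fixpoint:
iter 1:
  A via A→a c: +{a}
  S via S→b A: +{b}
  S via S→c: +{c}
  FIRST(S)={b,c}  FIRST(A)={a}
iter 2: — fixpoint
  FIRST(S)={b,c}  FIRST(A)={a}

Compute FOLLOW by fixpoint:
initialize: $ ∈ FOLLOW(S)
[1]
  A→A c: FOLLOW(A) ⊇ FIRST(c) = {c}; new: +{c}
  S→b A: FOLLOW(A) ⊇ FOLLOW(S) ⊇ {$}; new: +{$}
  FOLLOW(S)={$}  FOLLOW(A)={$,c}
[2] (no change)
  FOLLOW(S)={$}  FOLLOW(A)={$,c}

FOLLOW(A) = ["$", "c"]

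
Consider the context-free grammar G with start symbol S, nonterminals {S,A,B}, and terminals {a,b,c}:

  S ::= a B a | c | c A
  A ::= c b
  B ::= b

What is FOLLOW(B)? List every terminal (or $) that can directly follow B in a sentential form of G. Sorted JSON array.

FIRST iteration:
iter 1:
  A via A→c b: +{c}
  B via B→b: +{b}
  S via S→a B a: +{a}
  S via S→c: +{c}
  S: {a,c}  A: {c}  B: {b}
iter 2: (stable)
  S: {a,c}  A: {c}  B: {b}

FOLLOW iteration:
initialize: $ ∈ FOLLOW(S)
pass 1:
  S→a B a: FOLLOW(B) ⊇ FIRST(a) = {a}; new: +{a}
  S→c A: FOLLOW(A) ⊇ FOLLOW(S) ⊇ {$}; new: +{$}
  S: {$}  A: {$}  B: {a}
pass 2: — fixpoint
  S: {$}  A: {$}  B: {a}

FOLLOW(B) = ["a"]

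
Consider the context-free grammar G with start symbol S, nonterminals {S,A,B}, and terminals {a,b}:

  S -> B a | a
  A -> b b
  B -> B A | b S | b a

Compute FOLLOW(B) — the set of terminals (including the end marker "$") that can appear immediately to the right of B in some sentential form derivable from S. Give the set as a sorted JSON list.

FIRST sets, iterate to fixpoint:
iter 1:
  A via A→b b: +{b}
  B via B→b S: +{b}
  S via S→B a: +{b}
  S via S→a: +{a}
  FIRST[S]={a,b}  FIRST[A]={b}  FIRST[B]={b}
iter 2: (stable)
  FIRST[S]={a,b}  FIRST[A]={b}  FIRST[B]={b}

FOLLOW sets:
FOLLOW(S) := {$}
pass 1:
  B→B A: FOLLOW(B) ⊇ FIRST(A) = {b}; new: +{b}
  B→B A: FOLLOW(A) ⊇ FOLLOW(B) ⊇ {b}; new: +{b}
  B→b S: FOLLOW(S) ⊇ FOLLOW(B) ⊇ {b}; new: +{b}
  S→B a: FOLLOW(B) ⊇ FIRST(a) = {a}; new: +{a}
  FOLLOW[S]={$,b}  FOLLOW[A]={b}  FOLLOW[B]={a,b}
pass 2:
  B→B A: FOLLOW(A) ⊇ FOLLOW(B) ⊇ {a,b}; new: +{a}
  B→b S: FOLLOW(S) ⊇ FOLLOW(B) ⊇ {a,b}; new: +{a}
  FOLLOW[S]={$,a,b}  FOLLOW[A]={a,b}  FOLLOW[B]={a,b}
pass 3: (no change)
  FOLLOW[S]={$,a,b}  FOLLOW[A]={a,b}  FOLLOW[B]={a,b}

FOLLOW(B) = ["a", "b"]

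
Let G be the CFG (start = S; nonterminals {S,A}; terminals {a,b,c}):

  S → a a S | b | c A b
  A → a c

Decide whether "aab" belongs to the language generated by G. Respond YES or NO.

CNF form of G:
  S -> T0 X3 | T1 X4 | b
  A -> T0 T1
  T0 -> a
  T1 -> c
  T2 -> b
  X3 -> T0 S
  X4 -> A T2

CYK table (by increasing span):
  cell(0,0) a: {T0}  orig:{}
  cell(1,1) a: {T0}  orig:{}
  cell(2,2) b: {S,T2}  orig:{S}
  cell(0,1) aa: ∅
  cell(1,2) ab: {X3}  orig:{}
  cell(0,2) aab: {S}

S ∈ T[0,2] ⇒ YES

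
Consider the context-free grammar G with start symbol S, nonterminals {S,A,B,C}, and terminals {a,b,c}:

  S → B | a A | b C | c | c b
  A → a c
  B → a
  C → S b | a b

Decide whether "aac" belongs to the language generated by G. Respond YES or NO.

Convert to CNF:
  S -> T0 A | T1 T2 | T2 C | a | c
  A -> T0 T1
  B -> a
  C -> S T2 | T0 T2
  T0 -> a
  T1 -> c
  T2 -> b

CYK fill:
  [0..0]={B,S,T0}  "a"  orig:{B,S}
  [1..1]={B,S,T0}  "a"  orig:{B,S}
  [2..2]={S,T1}  "c"  orig:{S}
  [0..1]=∅  "aa"
  [1..2]={A}  "ac"
  [0..2]={S}  "aac"

S ∈ T[0,2] ⇒ YES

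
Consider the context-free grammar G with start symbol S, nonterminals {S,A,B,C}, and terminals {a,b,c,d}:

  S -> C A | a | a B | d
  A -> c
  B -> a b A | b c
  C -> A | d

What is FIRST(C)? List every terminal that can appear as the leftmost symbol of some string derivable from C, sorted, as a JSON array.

FIRST iteration:
[1]
  A via A→c: +{c}
  B via B→a b A: +{a}
  B via B→b c: +{b}
  C via C→A: +{c}
  C via C→d: +{d}
  S via S→C A: +{c,d}
  S via S→a: +{a}
  S: {a,c,d}  A: {c}  B: {a,b}  C: {c,d}
[2] (stable)
  S: {a,c,d}  A: {c}  B: {a,b}  C: {c,d}

FIRST(C) = ["c", "d"]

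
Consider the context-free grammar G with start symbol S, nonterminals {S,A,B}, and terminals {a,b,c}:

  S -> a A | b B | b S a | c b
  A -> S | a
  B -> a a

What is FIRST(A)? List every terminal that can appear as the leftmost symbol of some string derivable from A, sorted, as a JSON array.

FIRST iteration:
[1]
  A via A→a: +{a}
  B via B→a a: +{a}
  S via S→a A: +{a}
  S via S→b B: +{b}
  S via S→c b: +{c}
  FIRST[S]={a,b,c}  FIRST[A]={a}  FIRST[B]={a}
[2]
  A via A→S: +{b,c}
  FIRST[S]={a,b,c}  FIRST[A]={a,b,c}  FIRST[B]={a}
[3] (stable)
  FIRST[S]={a,b,c}  FIRST[A]={a,b,c}  FIRST[B]={a}

FIRST(A) = ["a", "b", "c"]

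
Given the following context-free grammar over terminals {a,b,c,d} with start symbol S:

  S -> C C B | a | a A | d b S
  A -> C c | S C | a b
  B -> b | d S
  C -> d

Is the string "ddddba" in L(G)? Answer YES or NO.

Convert to CNF:
  S -> C X4 | T1 A | T3 X5 | a
  A -> C T0 | S C | T1 T2
  B -> T3 S | b
  C -> d
  T0 -> c
  T1 -> a
  T2 -> b
  T3 -> d
  X4 -> C B
  X5 -> T2 S

CYK fill:
  T[0,0] 'd' = {C,T3}  orig:{C}
  T[1,1] 'd' = {C,T3}  orig:{C}
  T[2,2] 'd' = {C,T3}  orig:{C}
  T[3,3] 'd' = {C,T3}  orig:{C}
  T[4,4] 'b' = {B,T2}  orig:{B}
  T[5,5] 'a' = {S,T1}  orig:{S}
  T[0,1] 'dd' = ∅
  T[1,2] 'dd' = ∅
  T[2,3] 'dd' = ∅
  T[3,4] 'db' = {X4}  orig:{}
  T[4,5] 'ba' = {X5}  orig:{}
  T[0,2] 'ddd' = ∅
  T[1,3] 'ddd' = ∅
  T[2,4] 'ddb' = {S}
  T[3,5] 'dba' = {S}
  T[0,3] 'dddd' = ∅
  T[1,4] 'dddb' = {B}
  T[2,5] 'ddba' = {B}
  T[0,4] 'ddddb' = {X4}  orig:{}
  T[1,5] 'dddba' = {X4}  orig:{}
  T[0,5] 'ddddba' = {S}

S ∈ T[0,5] ⇒ YES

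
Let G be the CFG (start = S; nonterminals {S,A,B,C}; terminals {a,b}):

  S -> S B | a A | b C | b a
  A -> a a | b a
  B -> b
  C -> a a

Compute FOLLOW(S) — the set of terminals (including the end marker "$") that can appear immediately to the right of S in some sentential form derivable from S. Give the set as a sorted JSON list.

FIRST iteration:
[1]
  A via A→a a: +{a}
  A via A→b a: +{b}
  B via B→b: +{b}
  C via C→a a: +{a}
  S via S→a A: +{a}
  S via S→b C: +{b}
  S: {a,b}  A: {a,b}  B: {b}  C: {a}
[2] (stable)
  S: {a,b}  A: {a,b}  B: {b}  C: {a}

FOLLOW sets:
FOLLOW(S) := {$}
[1]
  S→S B: FOLLOW(S) ⊇ FIRST(B) = {b}; new: +{b}
  S→S B: FOLLOW(B) ⊇ FOLLOW(S) ⊇ {$,b}; new: +{$,b}
  S→a A: FOLLOW(A) ⊇ FOLLOW(S) ⊇ {$,b}; new: +{$,b}
  S→b C: FOLLOW(C) ⊇ FOLLOW(S) ⊇ {$,b}; new: +{$,b}
  FOLLOW(S)={$,b}  FOLLOW(A)={$,b}  FOLLOW(B)={$,b}  FOLLOW(C)={$,b}
[2] — fixpoint
  FOLLOW(S)={$,b}  FOLLOW(A)={$,b}  FOLLOW(B)={$,b}  FOLLOW(C)={$,b}

FOLLOW(S) = ["$", "b"]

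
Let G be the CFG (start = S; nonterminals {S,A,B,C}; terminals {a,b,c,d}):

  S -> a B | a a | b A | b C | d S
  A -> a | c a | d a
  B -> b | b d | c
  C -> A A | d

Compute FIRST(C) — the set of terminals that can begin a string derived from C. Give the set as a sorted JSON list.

Compute FIRST by fixpoint:
[1]
  A via A→a: +{a}
  A via A→c a: +{c}
  A via A→d a: +{d}
  B via B→b: +{b}
  B via B→c: +{c}
  C via C→A A: +{a,c,d}
  S via S→a B: +{a}
  S via S→b A: +{b}
  S via S→d S: +{d}
  FIRST(S)={a,b,d}  FIRST(A)={a,c,d}  FIRST(B)={b,c}  FIRST(C)={a,c,d}
[2] — fixpoint
  FIRST(S)={a,b,d}  FIRST(A)={a,c,d}  FIRST(B)={b,c}  FIRST(C)={a,c,d}

FIRST(C) = ["a", "c", "d"]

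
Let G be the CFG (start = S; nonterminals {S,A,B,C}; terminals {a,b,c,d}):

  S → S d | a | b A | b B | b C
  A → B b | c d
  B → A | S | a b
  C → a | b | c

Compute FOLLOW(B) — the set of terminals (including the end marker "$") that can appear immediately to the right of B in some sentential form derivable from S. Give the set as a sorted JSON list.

Compute FIRST by fixpoint:
[1]
  A via A→c d: +{c}
  B via B→A: +{c}
  B via B→a b: +{a}
  C via C→a: +{a}
  C via C→b: +{b}
  C via C→c: +{c}
  S via S→a: +{a}
  S via S→b A: +{b}
  S: {a,b}  A: {c}  B: {a,c}  C: {a,b,c}
[2]
  A via A→B b: +{a}
  B via B→S: +{b}
  S: {a,b}  A: {a,c}  B: {a,b,c}  C: {a,b,c}
[3]
  A via A→B b: +{b}
  S: {a,b}  A: {a,b,c}  B: {a,b,c}  C: {a,b,c}
[4] — fixpoint
  S: {a,b}  A: {a,b,c}  B: {a,b,c}  C: {a,b,c}

FOLLOW iteration:
initialize: $ ∈ FOLLOW(S)
[1]
  A→B b: FOLLOW(B) ⊇ FIRST(b) = {b}; new: +{b}
  B→A: FOLLOW(A) ⊇ FOLLOW(B) ⊇ {b}; new: +{b}
  B→S: FOLLOW(S) ⊇ FOLLOW(B) ⊇ {b}; new: +{b}
  S→S d: FOLLOW(S) ⊇ FIRST(d) = {d}; new: +{d}
  S→b A: FOLLOW(A) ⊇ FOLLOW(S) ⊇ {$,b,d}; new: +{$,d}
  S→b B: FOLLOW(B) ⊇ FOLLOW(S) ⊇ {$,b,d}; new: +{$,d}
  S→b C: FOLLOW(C) ⊇ FOLLOW(S) ⊇ {$,b,d}; new: +{$,b,d}
  FOLLOW[S]={$,b,d}  FOLLOW[A]={$,b,d}  FOLLOW[B]={$,b,d}  FOLLOW[C]={$,b,d}
[2] (no change)
  FOLLOW[S]={$,b,d}  FOLLOW[A]={$,b,d}  FOLLOW[B]={$,b,d}  FOLLOW[C]={$,b,d}

FOLLOW(B) = ["$", "b", "d"]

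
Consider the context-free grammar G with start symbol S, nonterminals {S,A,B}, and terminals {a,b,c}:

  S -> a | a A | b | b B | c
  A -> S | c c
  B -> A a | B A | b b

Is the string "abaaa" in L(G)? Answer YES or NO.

Convert to CNF:
  S -> T0 A | T1 B | a | b | c
  A -> T0 A | T1 B | T2 T2 | a | b | c
  B -> A T0 | B A | T1 T1
  T0 -> a
  T1 -> b
  T2 -> c

Fill CYK table bottom-up:
  [0..0]={A,S,T0}  "a"  orig:{A,S}
  [1..1]={A,S,T1}  "b"  orig:{A,S}
  [2..2]={A,S,T0}  "a"  orig:{A,S}
  [3..3]={A,S,T0}  "a"  orig:{A,S}
  [4..4]={A,S,T0}  "a"  orig:{A,S}
  [0..1]={A,S}  "ab"
  [1..2]={B}  "ba"
  [2..3]={A,B,S}  "aa"
  [3..4]={A,B,S}  "aa"
  [0..2]={B}  "aba"
  [1..3]={A,B,S}  "baa"
  [2..4]={A,B,S}  "aaa"
  [0..3]={A,B,S}  "abaa"
  [1..4]={A,B,S}  "baaa"
  [0..4]={A,B,S}  "abaaa"

S ∈ T[0,4] ⇒ YES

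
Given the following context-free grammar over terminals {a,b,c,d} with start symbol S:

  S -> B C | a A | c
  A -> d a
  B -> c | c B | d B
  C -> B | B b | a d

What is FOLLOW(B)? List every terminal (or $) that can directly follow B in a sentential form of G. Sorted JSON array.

FIRST sets, iterate to fixpoint:
[1]
  A via A→d a: +{d}
  B via B→c: +{c}
  B via B→d B: +{d}
  C via C→B: +{c,d}
  C via C→a d: +{a}
  S via S→B C: +{c,d}
  S via S→a A: +{a}
  FIRST(S)={a,c,d}  FIRST(A)={d}  FIRST(B)={c,d}  FIRST(C)={a,c,d}
[2] — fixpoint
  FIRST(S)={a,c,d}  FIRST(A)={d}  FIRST(B)={c,d}  FIRST(C)={a,c,d}

Compute FOLLOW by fixpoint:
FOLLOW(S) := {$}
iter 1:
  C→B b: FOLLOW(B) ⊇ FIRST(b) = {b}; new: +{b}
  S→B C: FOLLOW(B) ⊇ FIRST(C) = {a,c,d}; new: +{a,c,d}
  S→B C: FOLLOW(C) ⊇ FOLLOW(S) ⊇ {$}; new: +{$}
  S→a A: FOLLOW(A) ⊇ FOLLOW(S) ⊇ {$}; new: +{$}
  FOLLOW[S]={$}  FOLLOW[A]={$}  FOLLOW[B]={a,b,c,d}  FOLLOW[C]={$}
iter 2:
  C→B: FOLLOW(B) ⊇ FOLLOW(C) ⊇ {$}; new: +{$}
  FOLLOW[S]={$}  FOLLOW[A]={$}  FOLLOW[B]={$,a,b,c,d}  FOLLOW[C]={$}
iter 3: (stable)
  FOLLOW[S]={$}  FOLLOW[A]={$}  FOLLOW[B]={$,a,b,c,d}  FOLLOW[C]={$}

FOLLOW(B) = ["$", "a", "b", "c", "d"]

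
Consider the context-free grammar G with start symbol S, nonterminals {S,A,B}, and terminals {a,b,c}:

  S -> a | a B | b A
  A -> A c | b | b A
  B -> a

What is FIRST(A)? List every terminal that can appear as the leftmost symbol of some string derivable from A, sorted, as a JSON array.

FIRST sets, iterate to fixpoint:
[1]
  A via A→b: +{b}
  B via B→a: +{a}
  S via S→a: +{a}
  S via S→b A: +{b}
  FIRST(S)={a,b}  FIRST(A)={b}  FIRST(B)={a}
[2] (no change)
  FIRST(S)={a,b}  FIRST(A)={b}  FIRST(B)={a}

FIRST(A) = ["b"]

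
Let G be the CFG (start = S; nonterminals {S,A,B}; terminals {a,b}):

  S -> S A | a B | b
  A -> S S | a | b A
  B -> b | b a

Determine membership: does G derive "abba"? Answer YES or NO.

CNF form of G:
  S -> S A | T1 B | b
  A -> S S | T0 A | a
  B -> T0 T1 | b
  T0 -> b
  T1 -> a

CYK table (by increasing span):
  cell(0,0) a: {A,T1}  orig:{A}
  cell(1,1) b: {B,S,T0}  orig:{B,S}
  cell(2,2) b: {B,S,T0}  orig:{B,S}
  cell(3,3) a: {A,T1}  orig:{A}
  cell(0,1) ab: {S}
  cell(1,2) bb: {A}
  cell(2,3) ba: {A,B,S}
  cell(0,2) abb: {A}
  cell(1,3) bba: {A,S}
  cell(0,3) abba: {A,S}

S ∈ T[0,3] ⇒ YES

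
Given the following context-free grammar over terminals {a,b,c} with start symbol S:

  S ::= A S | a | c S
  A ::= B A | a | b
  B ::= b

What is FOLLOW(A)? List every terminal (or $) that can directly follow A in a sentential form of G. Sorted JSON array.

FIRST sets, iterate to fixpoint:
[1]
  A via A→a: +{a}
  A via A→b: +{b}
  B via B→b: +{b}
  S via S→A S: +{a,b}
  S via S→c S: +{c}
  FIRST[S]={a,b,c}  FIRST[A]={a,b}  FIRST[B]={b}
[2] done
  FIRST[S]={a,b,c}  FIRST[A]={a,b}  FIRST[B]={b}

FOLLOW sets:
initialize: $ ∈ FOLLOW(S)
iter 1:
  A→B A: FOLLOW(B) ⊇ FIRST(A) = {a,b}; new: +{a,b}
  S→A S: FOLLOW(A) ⊇ FIRST(S) = {a,b,c}; new: +{a,b,c}
  S: {$}  A: {a,b,c}  B: {a,b}
iter 2: (stable)
  S: {$}  A: {a,b,c}  B: {a,b}

FOLLOW(A) = ["a", "b", "c"]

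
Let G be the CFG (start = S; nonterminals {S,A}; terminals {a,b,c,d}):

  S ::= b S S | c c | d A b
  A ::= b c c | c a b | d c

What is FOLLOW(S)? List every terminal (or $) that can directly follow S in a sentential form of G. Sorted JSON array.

FIRST sets, iterate to fixpoint:
iter 1:
  A via A→b c c: +{b}
  A via A→c a b: +{c}
  A via A→d c: +{d}
  S via S→b S S: +{b}
  S via S→c c: +{c}
  S via S→d A b: +{d}
  FIRST(S)={b,c,d}  FIRST(A)={b,c,d}
iter 2: — fixpoint
  FIRST(S)={b,c,d}  FIRST(A)={b,c,d}

Compute FOLLOW by fixpoint:
seed FOLLOW(S) with $
pass 1:
  S→b S S: FOLLOW(S) ⊇ FIRST(S) = {b,c,d}; new: +{b,c,d}
  S→d A b: FOLLOW(A) ⊇ FIRST(b) = {b}; new: +{b}
  S: {$,b,c,d}  A: {b}
pass 2: (no change)
  S: {$,b,c,d}  A: {b}

FOLLOW(S) = ["$", "b", "c", "d"]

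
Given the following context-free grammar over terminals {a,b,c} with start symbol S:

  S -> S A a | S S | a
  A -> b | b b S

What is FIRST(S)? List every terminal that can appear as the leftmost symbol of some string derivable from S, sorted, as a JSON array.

FIRST iteration:
pass 1:
  A via A→b: +{b}
  S via S→a: +{a}
  S: {a}  A: {b}
pass 2: done
  S: {a}  A: {b}

FIRST(S) = ["a"]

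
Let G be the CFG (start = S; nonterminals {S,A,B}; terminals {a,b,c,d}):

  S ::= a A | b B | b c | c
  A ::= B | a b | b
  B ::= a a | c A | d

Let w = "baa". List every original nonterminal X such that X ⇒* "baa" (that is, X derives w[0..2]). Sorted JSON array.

CNF form of G:
  S -> T0 A | T1 B | T1 T2 | c
  A -> T0 T0 | T0 T1 | T2 A | b | d
  B -> T0 T0 | T2 A | d
  T0 -> a
  T1 -> b
  T2 -> c

Fill CYK table bottom-up, restricted to cells inside w[0..2]:
  [0..0]={A,T1}  "b"  orig:{A}
  [1..1]={T0}  "a"  orig:{}
  [2..2]={T0}  "a"  orig:{}
  [0..1]=∅  "ba"
  [1..2]={A,B}  "aa"
  [0..2]={S}  "baa"

Original NTs in T[0,2] deriving "baa": ["S"]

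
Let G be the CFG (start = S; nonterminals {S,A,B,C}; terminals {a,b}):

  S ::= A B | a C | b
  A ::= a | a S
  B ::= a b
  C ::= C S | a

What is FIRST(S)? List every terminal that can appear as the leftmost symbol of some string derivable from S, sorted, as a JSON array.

FIRST iteration:
pass 1:
  A via A→a: +{a}
  B via B→a b: +{a}
  C via C→a: +{a}
  S via S→A B: +{a}
  S via S→b: +{b}
  S: {a,b}  A: {a}  B: {a}  C: {a}
pass 2: (stable)
  S: {a,b}  A: {a}  B: {a}  C: {a}

FIRST(S) = ["a", "b"]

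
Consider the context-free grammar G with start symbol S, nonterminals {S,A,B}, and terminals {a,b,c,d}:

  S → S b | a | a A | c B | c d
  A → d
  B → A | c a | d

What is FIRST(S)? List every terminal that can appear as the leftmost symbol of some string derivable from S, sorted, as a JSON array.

Compute FIRST by fixpoint:
iter 1:
  A via A→d: +{d}
  B via B→A: +{d}
  B via B→c a: +{c}
  S via S→a: +{a}
  S via S→c B: +{c}
  FIRST(S)={a,c}  FIRST(A)={d}  FIRST(B)={c,d}
iter 2: — fixpoint
  FIRST(S)={a,c}  FIRST(A)={d}  FIRST(B)={c,d}

FIRST(S) = ["a", "c"]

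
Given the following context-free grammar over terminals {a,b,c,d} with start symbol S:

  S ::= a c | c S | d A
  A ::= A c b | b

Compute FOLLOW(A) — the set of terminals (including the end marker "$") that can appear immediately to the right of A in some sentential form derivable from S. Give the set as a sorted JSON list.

Compute FIRST by fixpoint:
pass 1:
  A via A→b: +{b}
  S via S→a c: +{a}
  S via S→c S: +{c}
  S via S→d A: +{d}
  FIRST(S)={a,c,d}  FIRST(A)={b}
pass 2: done
  FIRST(S)={a,c,d}  FIRST(A)={b}

FOLLOW sets:
FOLLOW(S) := {$}
round 1:
  A→A c b: FOLLOW(A) ⊇ FIRST(c) = {c}; new: +{c}
  S→d A: FOLLOW(A) ⊇ FOLLOW(S) ⊇ {$}; new: +{$}
  FOLLOW[S]={$}  FOLLOW[A]={$,c}
round 2: (no change)
  FOLLOW[S]={$}  FOLLOW[A]={$,c}

FOLLOW(A) = ["$", "c"]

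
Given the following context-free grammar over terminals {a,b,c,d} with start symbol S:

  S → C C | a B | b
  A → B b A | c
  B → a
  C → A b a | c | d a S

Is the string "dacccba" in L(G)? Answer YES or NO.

CNF form of G:
  S -> C C | T1 B | b
  A -> B X3 | c
  B -> a
  C -> A X4 | T2 X5 | c
  T0 -> b
  T1 -> a
  T2 -> d
  X3 -> T0 A
  X4 -> T0 T1
  X5 -> T1 S

CYK fill:
  cell(0,0) d: {T2}  orig:{}
  cell(1,1) a: {B,T1}  orig:{B}
  cell(2,2) c: {A,C}
  cell(3,3) c: {A,C}
  cell(4,4) c: {A,C}
  cell(5,5) b: {S,T0}  orig:{S}
  cell(6,6) a: {B,T1}  orig:{B}
  cell(0,1) da: ∅
  cell(1,2) ac: ∅
  cell(2,3) cc: {S}
  cell(3,4) cc: {S}
  cell(4,5) cb: ∅
  cell(5,6) ba: {X4}  orig:{}
  cell(0,2) dac: ∅
  cell(1,3) acc: {X5}  orig:{}
  cell(2,4) ccc: ∅
  cell(3,5) ccb: ∅
  cell(4,6) cba: {C}
  cell(0,3) dacc: {C}
  cell(1,4) accc: ∅
  cell(2,5) cccb: ∅
  cell(3,6) ccba: {S}
  cell(0,4) daccc: {S}
  cell(1,5) acccb: ∅
  cell(2,6) cccba: ∅
  cell(0,5) dacccb: ∅
  cell(1,6) acccba: ∅
  cell(0,6) dacccba: {S}

S ∈ T[0,6] ⇒ YES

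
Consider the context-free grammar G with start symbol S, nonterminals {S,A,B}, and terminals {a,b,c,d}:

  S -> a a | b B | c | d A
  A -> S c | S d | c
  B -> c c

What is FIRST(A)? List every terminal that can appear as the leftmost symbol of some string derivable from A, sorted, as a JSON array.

FIRST iteration:
[1]
  A via A→c: +{c}
  B via B→c c: +{c}
  S via S→a a: +{a}
  S via S→b B: +{b}
  S via S→c: +{c}
  S via S→d A: +{d}
  S: {a,b,c,d}  A: {c}  B: {c}
[2]
  A via A→S c: +{a,b,d}
  S: {a,b,c,d}  A: {a,b,c,d}  B: {c}
[3] (no change)
  S: {a,b,c,d}  A: {a,b,c,d}  B: {c}

FIRST(A) = ["a", "b", "c", "d"]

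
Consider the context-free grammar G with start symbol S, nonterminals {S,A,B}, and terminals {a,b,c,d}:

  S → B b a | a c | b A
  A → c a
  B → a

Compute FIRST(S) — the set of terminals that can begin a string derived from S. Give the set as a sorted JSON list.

FIRST sets, iterate to fixpoint:
iter 1:
  A via A→c a: +{c}
  B via B→a: +{a}
  S via S→B b a: +{a}
  S via S→b A: +{b}
  S: {a,b}  A: {c}  B: {a}
iter 2: done
  S: {a,b}  A: {c}  B: {a}

FIRST(S) = ["a", "b"]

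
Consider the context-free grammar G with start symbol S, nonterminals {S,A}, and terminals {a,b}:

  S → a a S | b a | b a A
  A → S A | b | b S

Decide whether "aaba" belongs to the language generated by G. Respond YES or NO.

Convert to CNF:
  S -> T0 T1 | T0 X3 | T1 X2
  A -> S A | T0 S | b
  T0 -> b
  T1 -> a
  X2 -> T1 S
  X3 -> T1 A

Fill CYK table bottom-up:
  cell(0,0) a: {T1}  orig:{}
  cell(1,1) a: {T1}  orig:{}
  cell(2,2) b: {A,T0}  orig:{A}
  cell(3,3) a: {T1}  orig:{}
  cell(0,1) aa: ∅
  cell(1,2) ab: {X3}  orig:{}
  cell(2,3) ba: {S}
  cell(0,2) aab: ∅
  cell(1,3) aba: {X2}  orig:{}
  cell(0,3) aaba: {S}

S ∈ T[0,3] ⇒ YES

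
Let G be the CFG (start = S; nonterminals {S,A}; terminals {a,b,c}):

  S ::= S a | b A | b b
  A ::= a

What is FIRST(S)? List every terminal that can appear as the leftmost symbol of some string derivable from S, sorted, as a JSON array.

FIRST iteration:
pass 1:
  A via A→a: +{a}
  S via S→b A: +{b}
  S: {b}  A: {a}
pass 2: done
  S: {b}  A: {a}

FIRST(S) = ["b"]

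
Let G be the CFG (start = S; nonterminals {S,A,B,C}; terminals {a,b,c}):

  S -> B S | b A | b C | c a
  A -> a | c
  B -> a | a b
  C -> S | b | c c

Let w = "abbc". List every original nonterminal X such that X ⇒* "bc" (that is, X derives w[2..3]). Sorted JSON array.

CNF form of G:
  S -> B S | T1 A | T1 C | T2 T0
  A -> a | c
  B -> T0 T1 | a
  C -> B S | T1 A | T1 C | T2 T0 | T2 T2 | b
  T0 -> a
  T1 -> b
  T2 -> c

Fill CYK table bottom-up (cells [i..j] with 2 ≤ i ≤ j ≤ 3 only):
  [2..2]={C,T1}  "b"  orig:{C}
  [3..3]={A,T2}  "c"  orig:{A}
  [2..3]={C,S}  "bc"

Original NTs in T[2,3] deriving "bc": ["C", "S"]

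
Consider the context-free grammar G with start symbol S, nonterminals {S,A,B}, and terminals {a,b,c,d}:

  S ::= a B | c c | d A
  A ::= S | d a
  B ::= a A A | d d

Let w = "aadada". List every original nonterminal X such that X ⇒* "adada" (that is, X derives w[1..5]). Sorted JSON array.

CNF form of G:
  S -> T0 B | T1 T1 | T2 A
  A -> T0 B | T1 T1 | T2 A | T2 T0
  B -> T0 X3 | T2 T2
  T0 -> a
  T1 -> c
  T2 -> d
  X3 -> A A

CYK fill — only the sub-triangle for w[1..5]:
  cell(1,1) a: {T0}  orig:{}
  cell(2,2) d: {T2}  orig:{}
  cell(3,3) a: {T0}  orig:{}
  cell(4,4) d: {T2}  orig:{}
  cell(5,5) a: {T0}  orig:{}
  cell(1,2) ad: ∅
  cell(2,3) da: {A}
  cell(3,4) ad: ∅
  cell(4,5) da: {A}
  cell(1,3) ada: ∅
  cell(2,4) dad: ∅
  cell(3,5) ada: ∅
  cell(1,4) adad: ∅
  cell(2,5) dada: {X3}  orig:{}
  cell(1,5) adada: {B}

Original NTs in T[1,5] deriving "adada": ["B"]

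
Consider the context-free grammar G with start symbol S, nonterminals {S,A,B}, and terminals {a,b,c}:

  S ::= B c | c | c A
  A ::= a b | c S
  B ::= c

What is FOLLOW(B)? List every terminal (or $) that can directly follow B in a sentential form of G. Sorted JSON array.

Compute FIRST by fixpoint:
[1]
  A via A→a b: +{a}
  A via A→c S: +{c}
  B via B→c: +{c}
  S via S→B c: +{c}
  FIRST(S)={c}  FIRST(A)={a,c}  FIRST(B)={c}
[2] — fixpoint
  FIRST(S)={c}  FIRST(A)={a,c}  FIRST(B)={c}

FOLLOW iteration:
FOLLOW(S) := {$}
[1]
  S→B c: FOLLOW(B) ⊇ FIRST(c) = {c}; new: +{c}
  S→c A: FOLLOW(A) ⊇ FOLLOW(S) ⊇ {$}; new: +{$}
  S: {$}  A: {$}  B: {c}
[2] (no change)
  S: {$}  A: {$}  B: {c}

FOLLOW(B) = ["c"]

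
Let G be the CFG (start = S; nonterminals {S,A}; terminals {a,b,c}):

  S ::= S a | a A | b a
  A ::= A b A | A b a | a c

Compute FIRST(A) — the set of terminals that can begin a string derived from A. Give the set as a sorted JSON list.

FIRST sets, iterate to fixpoint:
pass 1:
  A via A→a c: +{a}
  S via S→a A: +{a}
  S via S→b a: +{b}
  FIRST[S]={a,b}  FIRST[A]={a}
pass 2: — fixpoint
  FIRST[S]={a,b}  FIRST[A]={a}

FIRST(A) = ["a"]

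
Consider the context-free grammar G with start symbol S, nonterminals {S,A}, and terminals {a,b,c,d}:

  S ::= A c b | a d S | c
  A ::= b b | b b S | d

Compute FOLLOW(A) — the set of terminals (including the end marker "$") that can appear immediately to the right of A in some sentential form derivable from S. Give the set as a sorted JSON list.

FIRST iteration:
round 1:
  A via A→b b: +{b}
  A via A→d: +{d}
  S via S→A c b: +{b,d}
  S via S→a d S: +{a}
  S via S→c: +{c}
  S: {a,b,c,d}  A: {b,d}
round 2: (stable)
  S: {a,b,c,d}  A: {b,d}

FOLLOW sets:
FOLLOW(S) := {$}
[1]
  S→A c b: FOLLOW(A) ⊇ FIRST(c) = {c}; new: +{c}
  FOLLOW[S]={$}  FOLLOW[A]={c}
[2]
  A→b b S: FOLLOW(S) ⊇ FOLLOW(A) ⊇ {c}; new: +{c}
  FOLLOW[S]={$,c}  FOLLOW[A]={c}
[3] (stable)
  FOLLOW[S]={$,c}  FOLLOW[A]={c}

FOLLOW(A) = ["c"]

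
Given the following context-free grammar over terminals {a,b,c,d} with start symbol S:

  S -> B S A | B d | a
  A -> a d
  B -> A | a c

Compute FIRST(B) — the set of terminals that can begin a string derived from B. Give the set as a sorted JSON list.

FIRST sets, iterate to fixpoint:
round 1:
  A via A→a d: +{a}
  B via B→A: +{a}
  S via S→B S A: +{a}
  FIRST(S)={a}  FIRST(A)={a}  FIRST(B)={a}
round 2: — fixpoint
  FIRST(S)={a}  FIRST(A)={a}  FIRST(B)={a}

FIRST(B) = ["a"]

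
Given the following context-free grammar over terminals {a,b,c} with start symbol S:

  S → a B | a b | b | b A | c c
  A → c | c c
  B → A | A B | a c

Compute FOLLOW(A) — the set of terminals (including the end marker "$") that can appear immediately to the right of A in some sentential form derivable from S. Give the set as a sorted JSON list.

FIRST iteration:
round 1:
  A via A→c: +{c}
  B via B→A: +{c}
  B via B→a c: +{a}
  S via S→a B: +{a}
  S via S→b: +{b}
  S via S→c c: +{c}
  FIRST[S]={a,b,c}  FIRST[A]={c}  FIRST[B]={a,c}
round 2: (no change)
  FIRST[S]={a,b,c}  FIRST[A]={c}  FIRST[B]={a,c}

FOLLOW iteration:
seed FOLLOW(S) with $
round 1:
  B→A B: FOLLOW(A) ⊇ FIRST(B) = {a,c}; new: +{a,c}
  S→a B: FOLLOW(B) ⊇ FOLLOW(S) ⊇ {$}; new: +{$}
  S→b A: FOLLOW(A) ⊇ FOLLOW(S) ⊇ {$}; new: +{$}
  S: {$}  A: {$,a,c}  B: {$}
round 2: done
  S: {$}  A: {$,a,c}  B: {$}

FOLLOW(A) = ["$", "a", "c"]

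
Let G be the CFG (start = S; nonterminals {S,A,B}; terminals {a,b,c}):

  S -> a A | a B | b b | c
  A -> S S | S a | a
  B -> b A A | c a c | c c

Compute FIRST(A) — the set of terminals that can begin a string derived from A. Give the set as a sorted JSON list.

Compute FIRST by fixpoint:
iter 1:
  A via A→a: +{a}
  B via B→b A A: +{b}
  B via B→c a c: +{c}
  S via S→a A: +{a}
  S via S→b b: +{b}
  S via S→c: +{c}
  S: {a,b,c}  A: {a}  B: {b,c}
iter 2:
  A via A→S S: +{b,c}
  S: {a,b,c}  A: {a,b,c}  B: {b,c}
iter 3: done
  S: {a,b,c}  A: {a,b,c}  B: {b,c}

FIRST(A) = ["a", "b", "c"]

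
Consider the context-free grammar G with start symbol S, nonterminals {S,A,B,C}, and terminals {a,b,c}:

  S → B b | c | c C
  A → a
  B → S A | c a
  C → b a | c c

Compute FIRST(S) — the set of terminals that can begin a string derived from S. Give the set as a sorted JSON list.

FIRST iteration:
iter 1:
  A via A→a: +{a}
  B via B→c a: +{c}
  C via C→b a: +{b}
  C via C→c c: +{c}
  S via S→B b: +{c}
  S: {c}  A: {a}  B: {c}  C: {b,c}
iter 2: (no change)
  S: {c}  A: {a}  B: {c}  C: {b,c}

FIRST(S) = ["c"]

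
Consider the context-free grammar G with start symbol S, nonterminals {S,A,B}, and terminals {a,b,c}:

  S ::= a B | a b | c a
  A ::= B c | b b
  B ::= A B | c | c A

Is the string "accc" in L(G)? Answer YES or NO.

Convert to CNF:
  S -> T0 T2 | T2 B | T2 T1
  A -> B T0 | T1 T1
  B -> A B | T0 A | c
  T0 -> c
  T1 -> b
  T2 -> a

Fill CYK table bottom-up:
  [0..0]={T2}  "a"  orig:{}
  [1..1]={B,T0}  "c"  orig:{B}
  [2..2]={B,T0}  "c"  orig:{B}
  [3..3]={B,T0}  "c"  orig:{B}
  [0..1]={S}  "ac"
  [1..2]={A}  "cc"
  [2..3]={A}  "cc"
  [0..2]=∅  "acc"
  [1..3]={B}  "ccc"
  [0..3]={S}  "accc"

S ∈ T[0,3] ⇒ YES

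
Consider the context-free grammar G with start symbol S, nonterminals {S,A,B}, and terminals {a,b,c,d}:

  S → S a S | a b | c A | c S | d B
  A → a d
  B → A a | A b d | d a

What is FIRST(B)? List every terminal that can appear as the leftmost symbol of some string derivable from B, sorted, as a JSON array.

Compute FIRST by fixpoint:
[1]
  A via A→a d: +{a}
  B via B→A a: +{a}
  B via B→d a: +{d}
  S via S→a b: +{a}
  S via S→c A: +{c}
  S via S→d B: +{d}
  S: {a,c,d}  A: {a}  B: {a,d}
[2] done
  S: {a,c,d}  A: {a}  B: {a,d}

FIRST(B) = ["a", "d"]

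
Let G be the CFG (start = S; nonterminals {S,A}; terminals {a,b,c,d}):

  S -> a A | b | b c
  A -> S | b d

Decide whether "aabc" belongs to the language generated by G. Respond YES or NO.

CNF form of G:
  S -> T0 A | T1 T2 | b
  A -> T0 A | T1 T2 | T1 T3 | b
  T0 -> a
  T1 -> b
  T2 -> c
  T3 -> d

CYK table (by increasing span):
  cell(0,0) a: {T0}  orig:{}
  cell(1,1) a: {T0}  orig:{}
  cell(2,2) b: {A,S,T1}  orig:{A,S}
  cell(3,3) c: {T2}  orig:{}
  cell(0,1) aa: ∅
  cell(1,2) ab: {A,S}
  cell(2,3) bc: {A,S}
  cell(0,2) aab: {A,S}
  cell(1,3) abc: {A,S}
  cell(0,3) aabc: {A,S}

S ∈ T[0,3] ⇒ YES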